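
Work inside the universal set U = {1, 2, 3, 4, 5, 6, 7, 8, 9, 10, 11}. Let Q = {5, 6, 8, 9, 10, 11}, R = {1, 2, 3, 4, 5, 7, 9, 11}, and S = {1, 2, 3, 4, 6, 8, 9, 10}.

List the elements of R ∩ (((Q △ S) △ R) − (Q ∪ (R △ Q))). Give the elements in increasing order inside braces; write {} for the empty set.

Q △ S = {1, 2, 3, 4, 5, 11}
(Q △ S) △ R = {7, 9}
R △ Q = {1, 2, 3, 4, 6, 7, 8, 10}
Q ∪ (R △ Q) = {1, 2, 3, 4, 5, 6, 7, 8, 9, 10, 11}
((Q △ S) △ R) − (Q ∪ (R △ Q)) = {}
R ∩ (((Q △ S) △ R) − (Q ∪ (R △ Q))) = {}

{}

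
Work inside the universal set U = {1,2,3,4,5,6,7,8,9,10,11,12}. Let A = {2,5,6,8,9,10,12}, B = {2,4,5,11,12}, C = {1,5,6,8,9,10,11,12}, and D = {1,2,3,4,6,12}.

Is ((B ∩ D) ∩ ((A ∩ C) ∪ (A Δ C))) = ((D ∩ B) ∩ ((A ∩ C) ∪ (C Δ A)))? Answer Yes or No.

B ∩ D = {2,4,12}
A ∩ C = {5,6,8,9,10,12}
A Δ C = {1,2,11}
(A ∩ C) ∪ (A Δ C) = {1,2,5,6,8,9,10,11,12}
(B ∩ D) ∩ ((A ∩ C) ∪ (A Δ C)) = {2,12}
D ∩ B = {2,4,12}
C Δ A = {1,2,11}
(A ∩ C) ∪ (C Δ A) = {1,2,5,6,8,9,10,11,12}
(D ∩ B) ∩ ((A ∩ C) ∪ (C Δ A)) = {2,12}
Both equal {2,12}, so (B ∩ D) ∩ ((A ∩ C) ∪ (A Δ C)) = (D ∩ B) ∩ ((A ∩ C) ∪ (C Δ A)).

Yes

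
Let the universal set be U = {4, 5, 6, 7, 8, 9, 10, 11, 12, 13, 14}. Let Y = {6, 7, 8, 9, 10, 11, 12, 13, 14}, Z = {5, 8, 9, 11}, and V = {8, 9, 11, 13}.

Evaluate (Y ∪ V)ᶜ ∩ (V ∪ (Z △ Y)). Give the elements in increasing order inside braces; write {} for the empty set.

Y ∪ V = {6, 7, 8, 9, 10, 11, 12, 13, 14}
(Y ∪ V)ᶜ = {4, 5}
Z △ Y = {5, 6, 7, 10, 12, 13, 14}
V ∪ (Z △ Y) = {5, 6, 7, 8, 9, 10, 11, 12, 13, 14}
(Y ∪ V)ᶜ ∩ (V ∪ (Z △ Y)) = {5}

{5}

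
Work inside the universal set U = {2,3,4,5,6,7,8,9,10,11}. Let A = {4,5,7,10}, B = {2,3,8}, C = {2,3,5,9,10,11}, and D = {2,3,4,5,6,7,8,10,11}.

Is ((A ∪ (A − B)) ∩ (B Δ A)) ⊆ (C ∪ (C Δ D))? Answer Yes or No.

Yes

A − B = {4,5,7,10}
A ∪ (A − B) = {4,5,7,10}
B Δ A = {2,3,4,5,7,8,10}
(A ∪ (A − B)) ∩ (B Δ A) = {4,5,7,10}
C Δ D = {4,6,7,8,9}
C ∪ (C Δ D) = {2,3,4,5,6,7,8,9,10,11}
Every element of {4,5,7,10} is in {2,3,4,5,6,7,8,9,10,11}, so (A ∪ (A − B)) ∩ (B Δ A) ⊆ C ∪ (C Δ D).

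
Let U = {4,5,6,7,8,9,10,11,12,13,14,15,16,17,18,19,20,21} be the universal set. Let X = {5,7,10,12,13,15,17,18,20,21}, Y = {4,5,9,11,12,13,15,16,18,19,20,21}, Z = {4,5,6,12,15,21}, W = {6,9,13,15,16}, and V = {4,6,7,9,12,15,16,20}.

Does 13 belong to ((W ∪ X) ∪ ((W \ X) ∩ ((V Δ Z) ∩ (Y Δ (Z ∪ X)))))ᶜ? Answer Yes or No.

No

13 ∈ W and 13 ∈ X, so 13 ∈ W ∪ X
13 ∈ W and 13 ∈ X, so 13 ∉ W \ X
13 ∉ V and 13 ∉ Z, so 13 ∉ V Δ Z
13 ∉ Z and 13 ∈ X, so 13 ∈ Z ∪ X
13 ∈ Y and 13 ∈ (Z ∪ X), so 13 ∉ Y Δ (Z ∪ X)
13 ∉ (V Δ Z) and 13 ∉ (Y Δ (Z ∪ X)), so 13 ∉ (V Δ Z) ∩ (Y Δ (Z ∪ X))
13 ∉ (W \ X) and 13 ∉ ((V Δ Z) ∩ (Y Δ (Z ∪ X))), so 13 ∉ (W \ X) ∩ ((V Δ Z) ∩ (Y Δ (Z ∪ X)))
13 ∈ (W ∪ X) and 13 ∉ ((W \ X) ∩ ((V Δ Z) ∩ (Y Δ (Z ∪ X)))), so 13 ∈ (W ∪ X) ∪ ((W \ X) ∩ ((V Δ Z) ∩ (Y Δ (Z ∪ X))))
13 ∉ ((W ∪ X) ∪ ((W \ X) ∩ ((V Δ Z) ∩ (Y Δ (Z ∪ X)))))ᶜ since 13 ∈ ((W ∪ X) ∪ ((W \ X) ∩ ((V Δ Z) ∩ (Y Δ (Z ∪ X)))))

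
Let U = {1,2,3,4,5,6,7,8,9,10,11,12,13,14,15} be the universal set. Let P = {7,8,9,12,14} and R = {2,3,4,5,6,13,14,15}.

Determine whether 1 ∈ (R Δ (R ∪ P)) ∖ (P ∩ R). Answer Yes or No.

1 ∉ R and 1 ∉ P, so 1 ∉ R ∪ P
1 ∉ R and 1 ∉ (R ∪ P), so 1 ∉ R Δ (R ∪ P)
1 ∉ P and 1 ∉ R, so 1 ∉ P ∩ R
1 ∉ (R Δ (R ∪ P)) and 1 ∉ (P ∩ R), so 1 ∉ (R Δ (R ∪ P)) ∖ (P ∩ R)

No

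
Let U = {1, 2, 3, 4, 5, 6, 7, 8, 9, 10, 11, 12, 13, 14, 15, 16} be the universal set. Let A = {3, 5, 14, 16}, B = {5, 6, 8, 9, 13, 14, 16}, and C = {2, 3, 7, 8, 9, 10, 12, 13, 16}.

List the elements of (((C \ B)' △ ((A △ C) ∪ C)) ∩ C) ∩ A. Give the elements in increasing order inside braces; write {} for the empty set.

{3}

C \ B = {2, 3, 7, 10, 12}
(C \ B)' = {1, 4, 5, 6, 8, 9, 11, 13, 14, 15, 16}
A △ C = {2, 5, 7, 8, 9, 10, 12, 13, 14}
(A △ C) ∪ C = {2, 3, 5, 7, 8, 9, 10, 12, 13, 14, 16}
(C \ B)' △ ((A △ C) ∪ C) = {1, 2, 3, 4, 6, 7, 10, 11, 12, 15}
((C \ B)' △ ((A △ C) ∪ C)) ∩ C = {2, 3, 7, 10, 12}
(((C \ B)' △ ((A △ C) ∪ C)) ∩ C) ∩ A = {3}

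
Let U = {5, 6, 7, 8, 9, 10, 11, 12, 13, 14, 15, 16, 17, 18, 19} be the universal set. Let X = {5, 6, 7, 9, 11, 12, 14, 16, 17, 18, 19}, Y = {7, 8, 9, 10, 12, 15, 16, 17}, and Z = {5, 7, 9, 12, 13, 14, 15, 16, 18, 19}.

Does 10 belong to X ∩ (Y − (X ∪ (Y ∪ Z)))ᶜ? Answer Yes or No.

10 ∈ Y and 10 ∉ Z, so 10 ∈ Y ∪ Z
10 ∉ X and 10 ∈ (Y ∪ Z), so 10 ∈ X ∪ (Y ∪ Z)
10 ∈ Y and 10 ∈ (X ∪ (Y ∪ Z)), so 10 ∉ Y − (X ∪ (Y ∪ Z))
10 ∈ (Y − (X ∪ (Y ∪ Z)))ᶜ since 10 ∉ (Y − (X ∪ (Y ∪ Z)))
10 ∉ X and 10 ∈ (Y − (X ∪ (Y ∪ Z)))ᶜ, so 10 ∉ X ∩ (Y − (X ∪ (Y ∪ Z)))ᶜ

No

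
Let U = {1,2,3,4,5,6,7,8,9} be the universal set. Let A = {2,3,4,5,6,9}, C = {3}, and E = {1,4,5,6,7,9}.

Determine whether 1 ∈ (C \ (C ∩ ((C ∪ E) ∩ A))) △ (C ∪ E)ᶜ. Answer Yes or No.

No

1 ∉ C and 1 ∈ E, so 1 ∈ C ∪ E
1 ∈ (C ∪ E) and 1 ∉ A, so 1 ∉ (C ∪ E) ∩ A
1 ∉ C and 1 ∉ ((C ∪ E) ∩ A), so 1 ∉ C ∩ ((C ∪ E) ∩ A)
1 ∉ C and 1 ∉ (C ∩ ((C ∪ E) ∩ A)), so 1 ∉ C \ (C ∩ ((C ∪ E) ∩ A))
1 ∉ C and 1 ∈ E, so 1 ∈ C ∪ E
1 ∉ (C ∪ E)ᶜ since 1 ∈ (C ∪ E)
1 ∉ (C \ (C ∩ ((C ∪ E) ∩ A))) and 1 ∉ (C ∪ E)ᶜ, so 1 ∉ (C \ (C ∩ ((C ∪ E) ∩ A))) △ (C ∪ E)ᶜ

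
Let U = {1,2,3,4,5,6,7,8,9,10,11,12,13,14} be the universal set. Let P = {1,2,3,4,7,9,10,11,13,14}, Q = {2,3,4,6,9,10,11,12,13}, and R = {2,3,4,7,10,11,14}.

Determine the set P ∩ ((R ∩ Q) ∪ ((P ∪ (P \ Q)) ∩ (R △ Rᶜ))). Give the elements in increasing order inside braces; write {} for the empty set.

{1,2,3,4,7,9,10,11,13,14}

R ∩ Q = {2,3,4,10,11}
P \ Q = {1,7,14}
P ∪ (P \ Q) = {1,2,3,4,7,9,10,11,13,14}
Rᶜ = {1,5,6,8,9,12,13}
R △ Rᶜ = {1,2,3,4,5,6,7,8,9,10,11,12,13,14}
(P ∪ (P \ Q)) ∩ (R △ Rᶜ) = {1,2,3,4,7,9,10,11,13,14}
(R ∩ Q) ∪ ((P ∪ (P \ Q)) ∩ (R △ Rᶜ)) = {1,2,3,4,7,9,10,11,13,14}
P ∩ ((R ∩ Q) ∪ ((P ∪ (P \ Q)) ∩ (R △ Rᶜ))) = {1,2,3,4,7,9,10,11,13,14}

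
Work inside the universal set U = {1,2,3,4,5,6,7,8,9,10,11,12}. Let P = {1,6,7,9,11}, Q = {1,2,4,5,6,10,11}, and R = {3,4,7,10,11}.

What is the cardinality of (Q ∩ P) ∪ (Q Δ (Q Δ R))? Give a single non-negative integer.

7

Q ∩ P = {1,6,11}
Q Δ R = {1,2,3,5,6,7}
Q Δ (Q Δ R) = {3,4,7,10,11}
(Q ∩ P) ∪ (Q Δ (Q Δ R)) = {1,3,4,6,7,10,11}
|(Q ∩ P) ∪ (Q Δ (Q Δ R))| = 7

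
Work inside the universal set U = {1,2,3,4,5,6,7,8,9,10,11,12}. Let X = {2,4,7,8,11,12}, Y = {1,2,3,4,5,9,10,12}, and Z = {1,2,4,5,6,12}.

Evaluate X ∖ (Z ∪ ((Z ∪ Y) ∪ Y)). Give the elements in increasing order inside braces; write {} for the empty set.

{7,8,11}

Z ∪ Y = {1,2,3,4,5,6,9,10,12}
(Z ∪ Y) ∪ Y = {1,2,3,4,5,6,9,10,12}
Z ∪ ((Z ∪ Y) ∪ Y) = {1,2,3,4,5,6,9,10,12}
X ∖ (Z ∪ ((Z ∪ Y) ∪ Y)) = {7,8,11}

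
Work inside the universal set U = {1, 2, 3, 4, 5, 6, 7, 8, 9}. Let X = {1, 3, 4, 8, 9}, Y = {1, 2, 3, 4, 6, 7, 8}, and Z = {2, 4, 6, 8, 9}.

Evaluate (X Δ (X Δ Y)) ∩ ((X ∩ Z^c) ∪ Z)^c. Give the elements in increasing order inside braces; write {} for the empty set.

{7}

X Δ Y = {2, 6, 7, 9}
X Δ (X Δ Y) = {1, 2, 3, 4, 6, 7, 8}
Z^c = {1, 3, 5, 7}
X ∩ Z^c = {1, 3}
(X ∩ Z^c) ∪ Z = {1, 2, 3, 4, 6, 8, 9}
((X ∩ Z^c) ∪ Z)^c = {5, 7}
(X Δ (X Δ Y)) ∩ ((X ∩ Z^c) ∪ Z)^c = {7}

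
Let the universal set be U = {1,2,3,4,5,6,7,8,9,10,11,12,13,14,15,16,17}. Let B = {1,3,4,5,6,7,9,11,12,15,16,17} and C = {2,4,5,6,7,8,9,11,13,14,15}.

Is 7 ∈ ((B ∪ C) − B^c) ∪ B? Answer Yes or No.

7 ∈ B and 7 ∈ C, so 7 ∈ B ∪ C
7 ∈ B, so 7 ∉ B^c
7 ∈ (B ∪ C) and 7 ∉ B^c, so 7 ∈ (B ∪ C) − B^c
7 ∈ ((B ∪ C) − B^c) and 7 ∈ B, so 7 ∈ ((B ∪ C) − B^c) ∪ B

Yes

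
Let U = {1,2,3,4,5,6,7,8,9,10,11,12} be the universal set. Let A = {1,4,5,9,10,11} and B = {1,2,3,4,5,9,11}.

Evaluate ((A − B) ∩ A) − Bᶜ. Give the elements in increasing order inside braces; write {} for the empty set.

{}

A − B = {10}
(A − B) ∩ A = {10}
Bᶜ = {6,7,8,10,12}
((A − B) ∩ A) − Bᶜ = {}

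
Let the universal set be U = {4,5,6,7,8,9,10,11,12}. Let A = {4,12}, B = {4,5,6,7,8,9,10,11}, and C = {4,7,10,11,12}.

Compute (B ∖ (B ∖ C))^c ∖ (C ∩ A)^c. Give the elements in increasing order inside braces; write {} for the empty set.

B ∖ C = {5,6,8,9}
B ∖ (B ∖ C) = {4,7,10,11}
(B ∖ (B ∖ C))^c = {5,6,8,9,12}
C ∩ A = {4,12}
(C ∩ A)^c = {5,6,7,8,9,10,11}
(B ∖ (B ∖ C))^c ∖ (C ∩ A)^c = {12}

{12}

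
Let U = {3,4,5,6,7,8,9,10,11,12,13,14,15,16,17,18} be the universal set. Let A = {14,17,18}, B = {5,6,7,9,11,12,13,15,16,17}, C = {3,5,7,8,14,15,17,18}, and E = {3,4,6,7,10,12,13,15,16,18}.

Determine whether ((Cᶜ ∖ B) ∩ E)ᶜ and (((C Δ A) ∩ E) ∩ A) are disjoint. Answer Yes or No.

Cᶜ = {4,6,9,10,11,12,13,16}
Cᶜ ∖ B = {4,10}
(Cᶜ ∖ B) ∩ E = {4,10}
((Cᶜ ∖ B) ∩ E)ᶜ = {3,5,6,7,8,9,11,12,13,14,15,16,17,18}
C Δ A = {3,5,7,8,15}
(C Δ A) ∩ E = {3,7,15}
((C Δ A) ∩ E) ∩ A = {}
{3,5,6,7,8,9,11,12,13,14,15,16,17,18} and {} share no elements.

Yes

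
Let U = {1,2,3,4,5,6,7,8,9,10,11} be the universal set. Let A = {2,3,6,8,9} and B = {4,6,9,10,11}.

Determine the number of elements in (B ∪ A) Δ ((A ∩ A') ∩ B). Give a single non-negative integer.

8

B ∪ A = {2,3,4,6,8,9,10,11}
A' = {1,4,5,7,10,11}
A ∩ A' = {}
(A ∩ A') ∩ B = {}
(B ∪ A) Δ ((A ∩ A') ∩ B) = {2,3,4,6,8,9,10,11}
|(B ∪ A) Δ ((A ∩ A') ∩ B)| = 8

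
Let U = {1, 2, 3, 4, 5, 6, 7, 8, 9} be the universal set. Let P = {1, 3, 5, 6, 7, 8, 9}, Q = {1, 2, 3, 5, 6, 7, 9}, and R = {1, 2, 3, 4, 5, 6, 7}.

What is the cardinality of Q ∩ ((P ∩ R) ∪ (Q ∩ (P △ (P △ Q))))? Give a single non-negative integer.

P ∩ R = {1, 3, 5, 6, 7}
P △ Q = {2, 8}
P △ (P △ Q) = {1, 2, 3, 5, 6, 7, 9}
Q ∩ (P △ (P △ Q)) = {1, 2, 3, 5, 6, 7, 9}
(P ∩ R) ∪ (Q ∩ (P △ (P △ Q))) = {1, 2, 3, 5, 6, 7, 9}
Q ∩ ((P ∩ R) ∪ (Q ∩ (P △ (P △ Q)))) = {1, 2, 3, 5, 6, 7, 9}
|Q ∩ ((P ∩ R) ∪ (Q ∩ (P △ (P △ Q))))| = 7

7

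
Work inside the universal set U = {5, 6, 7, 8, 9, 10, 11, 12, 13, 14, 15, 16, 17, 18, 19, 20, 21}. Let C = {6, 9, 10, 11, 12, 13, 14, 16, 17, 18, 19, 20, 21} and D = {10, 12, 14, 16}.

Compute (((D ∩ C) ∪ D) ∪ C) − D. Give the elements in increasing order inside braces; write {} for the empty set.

D ∩ C = {10, 12, 14, 16}
(D ∩ C) ∪ D = {10, 12, 14, 16}
((D ∩ C) ∪ D) ∪ C = {6, 9, 10, 11, 12, 13, 14, 16, 17, 18, 19, 20, 21}
(((D ∩ C) ∪ D) ∪ C) − D = {6, 9, 11, 13, 17, 18, 19, 20, 21}

{6, 9, 11, 13, 17, 18, 19, 20, 21}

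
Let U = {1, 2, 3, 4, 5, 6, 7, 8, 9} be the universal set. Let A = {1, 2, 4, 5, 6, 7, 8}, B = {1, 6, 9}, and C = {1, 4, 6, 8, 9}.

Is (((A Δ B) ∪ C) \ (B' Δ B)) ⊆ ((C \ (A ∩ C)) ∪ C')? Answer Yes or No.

Yes

A Δ B = {2, 4, 5, 7, 8, 9}
(A Δ B) ∪ C = {1, 2, 4, 5, 6, 7, 8, 9}
B' = {2, 3, 4, 5, 7, 8}
B' Δ B = {1, 2, 3, 4, 5, 6, 7, 8, 9}
((A Δ B) ∪ C) \ (B' Δ B) = {}
A ∩ C = {1, 4, 6, 8}
C \ (A ∩ C) = {9}
C' = {2, 3, 5, 7}
(C \ (A ∩ C)) ∪ C' = {2, 3, 5, 7, 9}
Every element of {} is in {2, 3, 5, 7, 9}, so ((A Δ B) ∪ C) \ (B' Δ B) ⊆ (C \ (A ∩ C)) ∪ C'.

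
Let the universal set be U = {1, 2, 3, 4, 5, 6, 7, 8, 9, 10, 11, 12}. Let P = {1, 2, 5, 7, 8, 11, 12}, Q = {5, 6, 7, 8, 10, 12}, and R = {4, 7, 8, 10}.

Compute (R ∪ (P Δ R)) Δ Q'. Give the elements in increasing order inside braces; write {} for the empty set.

{3, 5, 7, 8, 9, 10, 12}

P Δ R = {1, 2, 4, 5, 10, 11, 12}
R ∪ (P Δ R) = {1, 2, 4, 5, 7, 8, 10, 11, 12}
Q' = {1, 2, 3, 4, 9, 11}
(R ∪ (P Δ R)) Δ Q' = {3, 5, 7, 8, 9, 10, 12}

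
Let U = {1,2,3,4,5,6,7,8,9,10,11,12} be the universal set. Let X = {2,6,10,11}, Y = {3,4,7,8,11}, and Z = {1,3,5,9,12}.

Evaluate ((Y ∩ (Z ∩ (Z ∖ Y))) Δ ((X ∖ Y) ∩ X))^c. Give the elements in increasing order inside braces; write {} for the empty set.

{1,3,4,5,7,8,9,11,12}

Z ∖ Y = {1,5,9,12}
Z ∩ (Z ∖ Y) = {1,5,9,12}
Y ∩ (Z ∩ (Z ∖ Y)) = {}
X ∖ Y = {2,6,10}
(X ∖ Y) ∩ X = {2,6,10}
(Y ∩ (Z ∩ (Z ∖ Y))) Δ ((X ∖ Y) ∩ X) = {2,6,10}
((Y ∩ (Z ∩ (Z ∖ Y))) Δ ((X ∖ Y) ∩ X))^c = {1,3,4,5,7,8,9,11,12}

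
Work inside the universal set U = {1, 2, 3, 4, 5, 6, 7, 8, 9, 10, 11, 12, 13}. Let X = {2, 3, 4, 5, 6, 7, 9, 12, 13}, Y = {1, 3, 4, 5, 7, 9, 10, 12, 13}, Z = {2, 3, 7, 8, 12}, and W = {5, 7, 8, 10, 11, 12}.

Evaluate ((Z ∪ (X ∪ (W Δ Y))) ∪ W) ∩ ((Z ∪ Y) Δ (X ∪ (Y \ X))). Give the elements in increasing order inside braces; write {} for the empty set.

W Δ Y = {1, 3, 4, 8, 9, 11, 13}
X ∪ (W Δ Y) = {1, 2, 3, 4, 5, 6, 7, 8, 9, 11, 12, 13}
Z ∪ (X ∪ (W Δ Y)) = {1, 2, 3, 4, 5, 6, 7, 8, 9, 11, 12, 13}
(Z ∪ (X ∪ (W Δ Y))) ∪ W = {1, 2, 3, 4, 5, 6, 7, 8, 9, 10, 11, 12, 13}
Z ∪ Y = {1, 2, 3, 4, 5, 7, 8, 9, 10, 12, 13}
Y \ X = {1, 10}
X ∪ (Y \ X) = {1, 2, 3, 4, 5, 6, 7, 9, 10, 12, 13}
(Z ∪ Y) Δ (X ∪ (Y \ X)) = {6, 8}
((Z ∪ (X ∪ (W Δ Y))) ∪ W) ∩ ((Z ∪ Y) Δ (X ∪ (Y \ X))) = {6, 8}

{6, 8}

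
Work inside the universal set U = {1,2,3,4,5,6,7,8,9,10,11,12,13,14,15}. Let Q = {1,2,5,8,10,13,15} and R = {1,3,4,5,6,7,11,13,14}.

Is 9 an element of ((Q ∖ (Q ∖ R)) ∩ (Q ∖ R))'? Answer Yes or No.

9 ∉ Q and 9 ∉ R, so 9 ∉ Q ∖ R
9 ∉ Q and 9 ∉ (Q ∖ R), so 9 ∉ Q ∖ (Q ∖ R)
9 ∉ Q and 9 ∉ R, so 9 ∉ Q ∖ R
9 ∉ (Q ∖ (Q ∖ R)) and 9 ∉ (Q ∖ R), so 9 ∉ (Q ∖ (Q ∖ R)) ∩ (Q ∖ R)
9 ∈ ((Q ∖ (Q ∖ R)) ∩ (Q ∖ R))' since 9 ∉ ((Q ∖ (Q ∖ R)) ∩ (Q ∖ R))

Yes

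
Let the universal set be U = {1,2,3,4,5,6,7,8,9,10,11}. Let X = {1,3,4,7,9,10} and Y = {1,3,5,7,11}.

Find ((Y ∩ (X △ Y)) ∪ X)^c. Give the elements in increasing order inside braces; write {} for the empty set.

{2,6,8}

X △ Y = {4,5,9,10,11}
Y ∩ (X △ Y) = {5,11}
(Y ∩ (X △ Y)) ∪ X = {1,3,4,5,7,9,10,11}
((Y ∩ (X △ Y)) ∪ X)^c = {2,6,8}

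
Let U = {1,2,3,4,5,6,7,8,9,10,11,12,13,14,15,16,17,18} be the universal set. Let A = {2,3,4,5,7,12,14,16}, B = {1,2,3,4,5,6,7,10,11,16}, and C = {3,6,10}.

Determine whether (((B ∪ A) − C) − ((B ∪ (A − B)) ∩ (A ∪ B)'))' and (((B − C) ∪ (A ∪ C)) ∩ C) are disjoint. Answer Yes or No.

No

B ∪ A = {1,2,3,4,5,6,7,10,11,12,14,16}
(B ∪ A) − C = {1,2,4,5,7,11,12,14,16}
A − B = {12,14}
B ∪ (A − B) = {1,2,3,4,5,6,7,10,11,12,14,16}
A ∪ B = {1,2,3,4,5,6,7,10,11,12,14,16}
(A ∪ B)' = {8,9,13,15,17,18}
(B ∪ (A − B)) ∩ (A ∪ B)' = {}
((B ∪ A) − C) − ((B ∪ (A − B)) ∩ (A ∪ B)') = {1,2,4,5,7,11,12,14,16}
(((B ∪ A) − C) − ((B ∪ (A − B)) ∩ (A ∪ B)'))' = {3,6,8,9,10,13,15,17,18}
B − C = {1,2,4,5,7,11,16}
A ∪ C = {2,3,4,5,6,7,10,12,14,16}
(B − C) ∪ (A ∪ C) = {1,2,3,4,5,6,7,10,11,12,14,16}
((B − C) ∪ (A ∪ C)) ∩ C = {3,6,10}
3 lies in both, so they are not disjoint.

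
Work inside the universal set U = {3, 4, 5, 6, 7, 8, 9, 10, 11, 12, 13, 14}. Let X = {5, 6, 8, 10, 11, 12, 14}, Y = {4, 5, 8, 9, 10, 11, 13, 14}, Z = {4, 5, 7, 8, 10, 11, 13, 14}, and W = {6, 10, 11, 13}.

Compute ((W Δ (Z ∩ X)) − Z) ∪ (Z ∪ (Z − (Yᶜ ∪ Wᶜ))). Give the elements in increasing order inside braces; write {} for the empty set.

Z ∩ X = {5, 8, 10, 11, 14}
W Δ (Z ∩ X) = {5, 6, 8, 13, 14}
(W Δ (Z ∩ X)) − Z = {6}
Yᶜ = {3, 6, 7, 12}
Wᶜ = {3, 4, 5, 7, 8, 9, 12, 14}
Yᶜ ∪ Wᶜ = {3, 4, 5, 6, 7, 8, 9, 12, 14}
Z − (Yᶜ ∪ Wᶜ) = {10, 11, 13}
Z ∪ (Z − (Yᶜ ∪ Wᶜ)) = {4, 5, 7, 8, 10, 11, 13, 14}
((W Δ (Z ∩ X)) − Z) ∪ (Z ∪ (Z − (Yᶜ ∪ Wᶜ))) = {4, 5, 6, 7, 8, 10, 11, 13, 14}

{4, 5, 6, 7, 8, 10, 11, 13, 14}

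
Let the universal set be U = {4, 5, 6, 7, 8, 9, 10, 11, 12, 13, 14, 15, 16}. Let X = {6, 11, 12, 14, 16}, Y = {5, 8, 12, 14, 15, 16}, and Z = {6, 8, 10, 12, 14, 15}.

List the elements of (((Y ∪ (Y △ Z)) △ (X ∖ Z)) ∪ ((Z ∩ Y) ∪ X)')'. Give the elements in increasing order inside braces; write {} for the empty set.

Y △ Z = {5, 6, 10, 16}
Y ∪ (Y △ Z) = {5, 6, 8, 10, 12, 14, 15, 16}
X ∖ Z = {11, 16}
(Y ∪ (Y △ Z)) △ (X ∖ Z) = {5, 6, 8, 10, 11, 12, 14, 15}
Z ∩ Y = {8, 12, 14, 15}
(Z ∩ Y) ∪ X = {6, 8, 11, 12, 14, 15, 16}
((Z ∩ Y) ∪ X)' = {4, 5, 7, 9, 10, 13}
((Y ∪ (Y △ Z)) △ (X ∖ Z)) ∪ ((Z ∩ Y) ∪ X)' = {4, 5, 6, 7, 8, 9, 10, 11, 12, 13, 14, 15}
(((Y ∪ (Y △ Z)) △ (X ∖ Z)) ∪ ((Z ∩ Y) ∪ X)')' = {16}

{16}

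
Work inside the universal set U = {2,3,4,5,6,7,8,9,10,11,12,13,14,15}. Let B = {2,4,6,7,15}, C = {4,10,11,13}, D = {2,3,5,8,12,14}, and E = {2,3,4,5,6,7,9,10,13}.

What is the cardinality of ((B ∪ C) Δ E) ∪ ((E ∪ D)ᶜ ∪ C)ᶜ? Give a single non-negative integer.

11

B ∪ C = {2,4,6,7,10,11,13,15}
(B ∪ C) Δ E = {3,5,9,11,15}
E ∪ D = {2,3,4,5,6,7,8,9,10,12,13,14}
(E ∪ D)ᶜ = {11,15}
(E ∪ D)ᶜ ∪ C = {4,10,11,13,15}
((E ∪ D)ᶜ ∪ C)ᶜ = {2,3,5,6,7,8,9,12,14}
((B ∪ C) Δ E) ∪ ((E ∪ D)ᶜ ∪ C)ᶜ = {2,3,5,6,7,8,9,11,12,14,15}
|((B ∪ C) Δ E) ∪ ((E ∪ D)ᶜ ∪ C)ᶜ| = 11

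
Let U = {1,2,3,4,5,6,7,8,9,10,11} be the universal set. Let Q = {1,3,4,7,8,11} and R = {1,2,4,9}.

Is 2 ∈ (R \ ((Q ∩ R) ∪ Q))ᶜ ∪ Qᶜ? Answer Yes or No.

2 ∉ Q and 2 ∈ R, so 2 ∉ Q ∩ R
2 ∉ (Q ∩ R) and 2 ∉ Q, so 2 ∉ (Q ∩ R) ∪ Q
2 ∈ R and 2 ∉ ((Q ∩ R) ∪ Q), so 2 ∈ R \ ((Q ∩ R) ∪ Q)
2 ∉ (R \ ((Q ∩ R) ∪ Q))ᶜ since 2 ∈ (R \ ((Q ∩ R) ∪ Q))
2 ∉ Q, so 2 ∈ Qᶜ
2 ∉ (R \ ((Q ∩ R) ∪ Q))ᶜ and 2 ∈ Qᶜ, so 2 ∈ (R \ ((Q ∩ R) ∪ Q))ᶜ ∪ Qᶜ

Yes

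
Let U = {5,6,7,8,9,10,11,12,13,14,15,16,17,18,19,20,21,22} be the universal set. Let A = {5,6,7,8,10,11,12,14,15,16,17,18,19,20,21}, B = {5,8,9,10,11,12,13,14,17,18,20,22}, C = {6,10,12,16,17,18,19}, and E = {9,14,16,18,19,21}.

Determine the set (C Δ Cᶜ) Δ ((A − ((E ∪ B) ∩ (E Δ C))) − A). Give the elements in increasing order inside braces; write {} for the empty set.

Cᶜ = {5,7,8,9,11,13,14,15,20,21,22}
C Δ Cᶜ = {5,6,7,8,9,10,11,12,13,14,15,16,17,18,19,20,21,22}
E ∪ B = {5,8,9,10,11,12,13,14,16,17,18,19,20,21,22}
E Δ C = {6,9,10,12,14,17,21}
(E ∪ B) ∩ (E Δ C) = {9,10,12,14,17,21}
A − ((E ∪ B) ∩ (E Δ C)) = {5,6,7,8,11,15,16,18,19,20}
(A − ((E ∪ B) ∩ (E Δ C))) − A = {}
(C Δ Cᶜ) Δ ((A − ((E ∪ B) ∩ (E Δ C))) − A) = {5,6,7,8,9,10,11,12,13,14,15,16,17,18,19,20,21,22}

{5,6,7,8,9,10,11,12,13,14,15,16,17,18,19,20,21,22}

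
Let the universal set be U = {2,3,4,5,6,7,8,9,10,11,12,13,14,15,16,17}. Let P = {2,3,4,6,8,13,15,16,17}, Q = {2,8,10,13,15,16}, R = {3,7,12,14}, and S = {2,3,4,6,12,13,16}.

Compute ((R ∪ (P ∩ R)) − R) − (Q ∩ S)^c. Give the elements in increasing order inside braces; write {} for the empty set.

P ∩ R = {3}
R ∪ (P ∩ R) = {3,7,12,14}
(R ∪ (P ∩ R)) − R = {}
Q ∩ S = {2,13,16}
(Q ∩ S)^c = {3,4,5,6,7,8,9,10,11,12,14,15,17}
((R ∪ (P ∩ R)) − R) − (Q ∩ S)^c = {}

{}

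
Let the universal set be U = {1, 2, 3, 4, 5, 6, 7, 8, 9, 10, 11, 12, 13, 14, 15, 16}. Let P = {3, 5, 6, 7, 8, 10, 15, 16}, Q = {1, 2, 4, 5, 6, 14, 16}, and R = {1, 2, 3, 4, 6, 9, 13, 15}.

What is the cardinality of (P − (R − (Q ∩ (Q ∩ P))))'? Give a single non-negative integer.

10

Q ∩ P = {5, 6, 16}
Q ∩ (Q ∩ P) = {5, 6, 16}
R − (Q ∩ (Q ∩ P)) = {1, 2, 3, 4, 9, 13, 15}
P − (R − (Q ∩ (Q ∩ P))) = {5, 6, 7, 8, 10, 16}
(P − (R − (Q ∩ (Q ∩ P))))' = {1, 2, 3, 4, 9, 11, 12, 13, 14, 15}
|(P − (R − (Q ∩ (Q ∩ P))))'| = 10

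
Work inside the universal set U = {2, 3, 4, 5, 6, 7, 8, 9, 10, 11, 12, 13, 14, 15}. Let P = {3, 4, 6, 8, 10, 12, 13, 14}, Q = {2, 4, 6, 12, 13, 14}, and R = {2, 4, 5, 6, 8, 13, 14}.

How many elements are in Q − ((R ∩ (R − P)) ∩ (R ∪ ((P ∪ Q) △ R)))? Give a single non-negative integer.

5

R − P = {2, 5}
R ∩ (R − P) = {2, 5}
P ∪ Q = {2, 3, 4, 6, 8, 10, 12, 13, 14}
(P ∪ Q) △ R = {3, 5, 10, 12}
R ∪ ((P ∪ Q) △ R) = {2, 3, 4, 5, 6, 8, 10, 12, 13, 14}
(R ∩ (R − P)) ∩ (R ∪ ((P ∪ Q) △ R)) = {2, 5}
Q − ((R ∩ (R − P)) ∩ (R ∪ ((P ∪ Q) △ R))) = {4, 6, 12, 13, 14}
|Q − ((R ∩ (R − P)) ∩ (R ∪ ((P ∪ Q) △ R)))| = 5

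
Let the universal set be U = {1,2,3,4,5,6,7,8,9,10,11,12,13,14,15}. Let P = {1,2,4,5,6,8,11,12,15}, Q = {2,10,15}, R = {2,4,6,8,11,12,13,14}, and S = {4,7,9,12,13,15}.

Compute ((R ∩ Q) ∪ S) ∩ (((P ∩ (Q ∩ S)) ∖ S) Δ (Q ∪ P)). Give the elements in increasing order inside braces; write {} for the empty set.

{2,4,12,15}

R ∩ Q = {2}
(R ∩ Q) ∪ S = {2,4,7,9,12,13,15}
Q ∩ S = {15}
P ∩ (Q ∩ S) = {15}
(P ∩ (Q ∩ S)) ∖ S = {}
Q ∪ P = {1,2,4,5,6,8,10,11,12,15}
((P ∩ (Q ∩ S)) ∖ S) Δ (Q ∪ P) = {1,2,4,5,6,8,10,11,12,15}
((R ∩ Q) ∪ S) ∩ (((P ∩ (Q ∩ S)) ∖ S) Δ (Q ∪ P)) = {2,4,12,15}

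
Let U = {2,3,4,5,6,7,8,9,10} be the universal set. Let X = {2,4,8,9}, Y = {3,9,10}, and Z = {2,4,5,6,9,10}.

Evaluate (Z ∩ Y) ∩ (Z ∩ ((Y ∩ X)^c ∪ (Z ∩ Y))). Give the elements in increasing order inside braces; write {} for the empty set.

{9,10}

Z ∩ Y = {9,10}
Y ∩ X = {9}
(Y ∩ X)^c = {2,3,4,5,6,7,8,10}
(Y ∩ X)^c ∪ (Z ∩ Y) = {2,3,4,5,6,7,8,9,10}
Z ∩ ((Y ∩ X)^c ∪ (Z ∩ Y)) = {2,4,5,6,9,10}
(Z ∩ Y) ∩ (Z ∩ ((Y ∩ X)^c ∪ (Z ∩ Y))) = {9,10}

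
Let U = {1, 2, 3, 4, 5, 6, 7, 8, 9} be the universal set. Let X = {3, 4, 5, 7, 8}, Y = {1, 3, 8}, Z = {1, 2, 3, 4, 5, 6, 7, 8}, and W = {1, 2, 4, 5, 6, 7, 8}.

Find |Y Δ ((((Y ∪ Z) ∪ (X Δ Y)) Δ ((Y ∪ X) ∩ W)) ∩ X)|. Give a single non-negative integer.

2

Y ∪ Z = {1, 2, 3, 4, 5, 6, 7, 8}
X Δ Y = {1, 4, 5, 7}
(Y ∪ Z) ∪ (X Δ Y) = {1, 2, 3, 4, 5, 6, 7, 8}
Y ∪ X = {1, 3, 4, 5, 7, 8}
(Y ∪ X) ∩ W = {1, 4, 5, 7, 8}
((Y ∪ Z) ∪ (X Δ Y)) Δ ((Y ∪ X) ∩ W) = {2, 3, 6}
(((Y ∪ Z) ∪ (X Δ Y)) Δ ((Y ∪ X) ∩ W)) ∩ X = {3}
Y Δ ((((Y ∪ Z) ∪ (X Δ Y)) Δ ((Y ∪ X) ∩ W)) ∩ X) = {1, 8}
|Y Δ ((((Y ∪ Z) ∪ (X Δ Y)) Δ ((Y ∪ X) ∩ W)) ∩ X)| = 2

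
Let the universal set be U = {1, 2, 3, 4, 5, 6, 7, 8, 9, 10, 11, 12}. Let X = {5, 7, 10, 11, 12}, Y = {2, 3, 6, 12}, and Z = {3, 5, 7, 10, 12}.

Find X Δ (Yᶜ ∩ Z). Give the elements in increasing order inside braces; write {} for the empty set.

Yᶜ = {1, 4, 5, 7, 8, 9, 10, 11}
Yᶜ ∩ Z = {5, 7, 10}
X Δ (Yᶜ ∩ Z) = {11, 12}

{11, 12}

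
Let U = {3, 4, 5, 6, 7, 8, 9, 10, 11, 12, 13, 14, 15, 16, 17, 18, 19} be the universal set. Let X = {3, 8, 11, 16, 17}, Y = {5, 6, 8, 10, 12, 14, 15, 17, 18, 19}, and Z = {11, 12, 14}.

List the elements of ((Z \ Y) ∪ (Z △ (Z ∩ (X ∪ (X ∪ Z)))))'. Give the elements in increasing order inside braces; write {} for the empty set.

Z \ Y = {11}
X ∪ Z = {3, 8, 11, 12, 14, 16, 17}
X ∪ (X ∪ Z) = {3, 8, 11, 12, 14, 16, 17}
Z ∩ (X ∪ (X ∪ Z)) = {11, 12, 14}
Z △ (Z ∩ (X ∪ (X ∪ Z))) = {}
(Z \ Y) ∪ (Z △ (Z ∩ (X ∪ (X ∪ Z)))) = {11}
((Z \ Y) ∪ (Z △ (Z ∩ (X ∪ (X ∪ Z)))))' = {3, 4, 5, 6, 7, 8, 9, 10, 12, 13, 14, 15, 16, 17, 18, 19}

{3, 4, 5, 6, 7, 8, 9, 10, 12, 13, 14, 15, 16, 17, 18, 19}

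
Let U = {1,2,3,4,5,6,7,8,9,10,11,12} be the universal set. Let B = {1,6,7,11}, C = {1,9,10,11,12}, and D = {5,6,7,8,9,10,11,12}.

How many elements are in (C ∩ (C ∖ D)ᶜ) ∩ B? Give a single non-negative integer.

C ∖ D = {1}
(C ∖ D)ᶜ = {2,3,4,5,6,7,8,9,10,11,12}
C ∩ (C ∖ D)ᶜ = {9,10,11,12}
(C ∩ (C ∖ D)ᶜ) ∩ B = {11}
|(C ∩ (C ∖ D)ᶜ) ∩ B| = 1

1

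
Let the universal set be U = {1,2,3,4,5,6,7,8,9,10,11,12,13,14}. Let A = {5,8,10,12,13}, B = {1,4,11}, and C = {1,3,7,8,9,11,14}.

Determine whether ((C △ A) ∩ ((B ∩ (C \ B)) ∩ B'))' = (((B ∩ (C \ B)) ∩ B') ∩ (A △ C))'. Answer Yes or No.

Yes

C △ A = {1,3,5,7,9,10,11,12,13,14}
C \ B = {3,7,8,9,14}
B ∩ (C \ B) = {}
B' = {2,3,5,6,7,8,9,10,12,13,14}
(B ∩ (C \ B)) ∩ B' = {}
(C △ A) ∩ ((B ∩ (C \ B)) ∩ B') = {}
((C △ A) ∩ ((B ∩ (C \ B)) ∩ B'))' = {1,2,3,4,5,6,7,8,9,10,11,12,13,14}
A △ C = {1,3,5,7,9,10,11,12,13,14}
((B ∩ (C \ B)) ∩ B') ∩ (A △ C) = {}
(((B ∩ (C \ B)) ∩ B') ∩ (A △ C))' = {1,2,3,4,5,6,7,8,9,10,11,12,13,14}
Both equal {1,2,3,4,5,6,7,8,9,10,11,12,13,14}, so ((C △ A) ∩ ((B ∩ (C \ B)) ∩ B'))' = (((B ∩ (C \ B)) ∩ B') ∩ (A △ C))'.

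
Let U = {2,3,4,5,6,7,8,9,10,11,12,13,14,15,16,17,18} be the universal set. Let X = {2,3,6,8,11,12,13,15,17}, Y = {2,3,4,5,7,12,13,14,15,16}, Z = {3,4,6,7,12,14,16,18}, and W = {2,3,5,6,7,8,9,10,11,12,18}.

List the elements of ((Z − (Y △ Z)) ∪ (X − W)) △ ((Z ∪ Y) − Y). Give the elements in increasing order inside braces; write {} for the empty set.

Y △ Z = {2,5,6,13,15,18}
Z − (Y △ Z) = {3,4,7,12,14,16}
X − W = {13,15,17}
(Z − (Y △ Z)) ∪ (X − W) = {3,4,7,12,13,14,15,16,17}
Z ∪ Y = {2,3,4,5,6,7,12,13,14,15,16,18}
(Z ∪ Y) − Y = {6,18}
((Z − (Y △ Z)) ∪ (X − W)) △ ((Z ∪ Y) − Y) = {3,4,6,7,12,13,14,15,16,17,18}

{3,4,6,7,12,13,14,15,16,17,18}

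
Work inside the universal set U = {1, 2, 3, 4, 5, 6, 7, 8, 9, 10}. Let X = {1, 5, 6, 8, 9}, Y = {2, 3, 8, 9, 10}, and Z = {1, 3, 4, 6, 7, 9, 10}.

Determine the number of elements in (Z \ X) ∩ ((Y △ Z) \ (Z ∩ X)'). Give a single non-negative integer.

0

Z \ X = {3, 4, 7, 10}
Y △ Z = {1, 2, 4, 6, 7, 8}
Z ∩ X = {1, 6, 9}
(Z ∩ X)' = {2, 3, 4, 5, 7, 8, 10}
(Y △ Z) \ (Z ∩ X)' = {1, 6}
(Z \ X) ∩ ((Y △ Z) \ (Z ∩ X)') = {}
|(Z \ X) ∩ ((Y △ Z) \ (Z ∩ X)')| = 0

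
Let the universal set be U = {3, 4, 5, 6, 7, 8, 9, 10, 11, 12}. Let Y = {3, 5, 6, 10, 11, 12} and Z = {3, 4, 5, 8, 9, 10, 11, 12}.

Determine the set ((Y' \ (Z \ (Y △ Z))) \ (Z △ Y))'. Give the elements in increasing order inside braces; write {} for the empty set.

Y' = {4, 7, 8, 9}
Y △ Z = {4, 6, 8, 9}
Z \ (Y △ Z) = {3, 5, 10, 11, 12}
Y' \ (Z \ (Y △ Z)) = {4, 7, 8, 9}
Z △ Y = {4, 6, 8, 9}
(Y' \ (Z \ (Y △ Z))) \ (Z △ Y) = {7}
((Y' \ (Z \ (Y △ Z))) \ (Z △ Y))' = {3, 4, 5, 6, 8, 9, 10, 11, 12}

{3, 4, 5, 6, 8, 9, 10, 11, 12}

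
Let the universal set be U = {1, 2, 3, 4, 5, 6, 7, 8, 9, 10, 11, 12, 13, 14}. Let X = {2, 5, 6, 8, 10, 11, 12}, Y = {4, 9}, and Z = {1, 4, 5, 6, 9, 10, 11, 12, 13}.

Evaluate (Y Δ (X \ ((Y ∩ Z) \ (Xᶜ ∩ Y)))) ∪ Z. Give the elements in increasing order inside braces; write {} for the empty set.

{1, 2, 4, 5, 6, 8, 9, 10, 11, 12, 13}

Y ∩ Z = {4, 9}
Xᶜ = {1, 3, 4, 7, 9, 13, 14}
Xᶜ ∩ Y = {4, 9}
(Y ∩ Z) \ (Xᶜ ∩ Y) = {}
X \ ((Y ∩ Z) \ (Xᶜ ∩ Y)) = {2, 5, 6, 8, 10, 11, 12}
Y Δ (X \ ((Y ∩ Z) \ (Xᶜ ∩ Y))) = {2, 4, 5, 6, 8, 9, 10, 11, 12}
(Y Δ (X \ ((Y ∩ Z) \ (Xᶜ ∩ Y)))) ∪ Z = {1, 2, 4, 5, 6, 8, 9, 10, 11, 12, 13}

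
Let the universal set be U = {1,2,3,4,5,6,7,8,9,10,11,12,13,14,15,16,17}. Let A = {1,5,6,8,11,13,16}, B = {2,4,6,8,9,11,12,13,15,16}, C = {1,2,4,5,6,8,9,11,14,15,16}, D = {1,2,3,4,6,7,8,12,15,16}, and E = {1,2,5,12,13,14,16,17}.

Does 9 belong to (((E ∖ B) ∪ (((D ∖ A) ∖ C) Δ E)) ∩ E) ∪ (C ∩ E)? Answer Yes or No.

No

9 ∉ E and 9 ∈ B, so 9 ∉ E ∖ B
9 ∉ D and 9 ∉ A, so 9 ∉ D ∖ A
9 ∉ (D ∖ A) and 9 ∈ C, so 9 ∉ (D ∖ A) ∖ C
9 ∉ ((D ∖ A) ∖ C) and 9 ∉ E, so 9 ∉ ((D ∖ A) ∖ C) Δ E
9 ∉ (E ∖ B) and 9 ∉ (((D ∖ A) ∖ C) Δ E), so 9 ∉ (E ∖ B) ∪ (((D ∖ A) ∖ C) Δ E)
9 ∉ ((E ∖ B) ∪ (((D ∖ A) ∖ C) Δ E)) and 9 ∉ E, so 9 ∉ ((E ∖ B) ∪ (((D ∖ A) ∖ C) Δ E)) ∩ E
9 ∈ C and 9 ∉ E, so 9 ∉ C ∩ E
9 ∉ (((E ∖ B) ∪ (((D ∖ A) ∖ C) Δ E)) ∩ E) and 9 ∉ (C ∩ E), so 9 ∉ (((E ∖ B) ∪ (((D ∖ A) ∖ C) Δ E)) ∩ E) ∪ (C ∩ E)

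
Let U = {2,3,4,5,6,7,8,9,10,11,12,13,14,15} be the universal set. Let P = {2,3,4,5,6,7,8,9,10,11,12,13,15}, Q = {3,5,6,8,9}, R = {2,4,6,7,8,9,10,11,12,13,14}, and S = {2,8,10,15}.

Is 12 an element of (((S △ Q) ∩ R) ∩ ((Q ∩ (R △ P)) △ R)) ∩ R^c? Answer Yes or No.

12 ∉ S and 12 ∉ Q, so 12 ∉ S △ Q
12 ∉ (S △ Q) and 12 ∈ R, so 12 ∉ (S △ Q) ∩ R
12 ∈ R and 12 ∈ P, so 12 ∉ R △ P
12 ∉ Q and 12 ∉ (R △ P), so 12 ∉ Q ∩ (R △ P)
12 ∉ (Q ∩ (R △ P)) and 12 ∈ R, so 12 ∈ (Q ∩ (R △ P)) △ R
12 ∉ ((S △ Q) ∩ R) and 12 ∈ ((Q ∩ (R △ P)) △ R), so 12 ∉ ((S △ Q) ∩ R) ∩ ((Q ∩ (R △ P)) △ R)
12 ∈ R, so 12 ∉ R^c
12 ∉ (((S △ Q) ∩ R) ∩ ((Q ∩ (R △ P)) △ R)) and 12 ∉ R^c, so 12 ∉ (((S △ Q) ∩ R) ∩ ((Q ∩ (R △ P)) △ R)) ∩ R^c

No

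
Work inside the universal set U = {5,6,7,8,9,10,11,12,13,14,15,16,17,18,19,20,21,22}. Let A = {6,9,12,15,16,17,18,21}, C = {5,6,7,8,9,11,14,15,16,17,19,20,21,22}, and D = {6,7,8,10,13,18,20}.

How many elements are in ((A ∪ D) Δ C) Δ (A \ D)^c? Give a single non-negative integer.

5

A ∪ D = {6,7,8,9,10,12,13,15,16,17,18,20,21}
(A ∪ D) Δ C = {5,10,11,12,13,14,18,19,22}
A \ D = {9,12,15,16,17,21}
(A \ D)^c = {5,6,7,8,10,11,13,14,18,19,20,22}
((A ∪ D) Δ C) Δ (A \ D)^c = {6,7,8,12,20}
|((A ∪ D) Δ C) Δ (A \ D)^c| = 5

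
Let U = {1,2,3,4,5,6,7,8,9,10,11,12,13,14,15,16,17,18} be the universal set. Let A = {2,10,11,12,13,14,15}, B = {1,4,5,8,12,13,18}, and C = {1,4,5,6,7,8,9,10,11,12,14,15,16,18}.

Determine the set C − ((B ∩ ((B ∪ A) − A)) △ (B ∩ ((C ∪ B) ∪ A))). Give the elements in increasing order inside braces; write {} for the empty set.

B ∪ A = {1,2,4,5,8,10,11,12,13,14,15,18}
(B ∪ A) − A = {1,4,5,8,18}
B ∩ ((B ∪ A) − A) = {1,4,5,8,18}
C ∪ B = {1,4,5,6,7,8,9,10,11,12,13,14,15,16,18}
(C ∪ B) ∪ A = {1,2,4,5,6,7,8,9,10,11,12,13,14,15,16,18}
B ∩ ((C ∪ B) ∪ A) = {1,4,5,8,12,13,18}
(B ∩ ((B ∪ A) − A)) △ (B ∩ ((C ∪ B) ∪ A)) = {12,13}
C − ((B ∩ ((B ∪ A) − A)) △ (B ∩ ((C ∪ B) ∪ A))) = {1,4,5,6,7,8,9,10,11,14,15,16,18}

{1,4,5,6,7,8,9,10,11,14,15,16,18}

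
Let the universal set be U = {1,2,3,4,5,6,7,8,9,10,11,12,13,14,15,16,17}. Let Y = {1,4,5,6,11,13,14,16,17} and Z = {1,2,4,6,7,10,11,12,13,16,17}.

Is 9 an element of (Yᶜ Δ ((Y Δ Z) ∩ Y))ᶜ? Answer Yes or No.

9 ∉ Y, so 9 ∈ Yᶜ
9 ∉ Y and 9 ∉ Z, so 9 ∉ Y Δ Z
9 ∉ (Y Δ Z) and 9 ∉ Y, so 9 ∉ (Y Δ Z) ∩ Y
9 ∈ Yᶜ and 9 ∉ ((Y Δ Z) ∩ Y), so 9 ∈ Yᶜ Δ ((Y Δ Z) ∩ Y)
9 ∉ (Yᶜ Δ ((Y Δ Z) ∩ Y))ᶜ since 9 ∈ (Yᶜ Δ ((Y Δ Z) ∩ Y))

No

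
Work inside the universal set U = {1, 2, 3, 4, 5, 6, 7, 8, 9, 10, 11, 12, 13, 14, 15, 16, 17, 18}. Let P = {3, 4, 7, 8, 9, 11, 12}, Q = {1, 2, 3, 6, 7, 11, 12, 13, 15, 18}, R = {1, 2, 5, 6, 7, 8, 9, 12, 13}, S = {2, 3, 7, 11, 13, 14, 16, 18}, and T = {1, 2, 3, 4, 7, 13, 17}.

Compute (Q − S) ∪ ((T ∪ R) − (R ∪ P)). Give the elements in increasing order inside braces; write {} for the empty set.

Q − S = {1, 6, 12, 15}
T ∪ R = {1, 2, 3, 4, 5, 6, 7, 8, 9, 12, 13, 17}
R ∪ P = {1, 2, 3, 4, 5, 6, 7, 8, 9, 11, 12, 13}
(T ∪ R) − (R ∪ P) = {17}
(Q − S) ∪ ((T ∪ R) − (R ∪ P)) = {1, 6, 12, 15, 17}

{1, 6, 12, 15, 17}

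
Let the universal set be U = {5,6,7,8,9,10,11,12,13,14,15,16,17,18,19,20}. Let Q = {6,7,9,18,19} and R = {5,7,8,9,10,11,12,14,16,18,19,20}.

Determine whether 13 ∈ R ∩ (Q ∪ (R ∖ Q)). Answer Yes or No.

13 ∉ R and 13 ∉ Q, so 13 ∉ R ∖ Q
13 ∉ Q and 13 ∉ (R ∖ Q), so 13 ∉ Q ∪ (R ∖ Q)
13 ∉ R and 13 ∉ (Q ∪ (R ∖ Q)), so 13 ∉ R ∩ (Q ∪ (R ∖ Q))

No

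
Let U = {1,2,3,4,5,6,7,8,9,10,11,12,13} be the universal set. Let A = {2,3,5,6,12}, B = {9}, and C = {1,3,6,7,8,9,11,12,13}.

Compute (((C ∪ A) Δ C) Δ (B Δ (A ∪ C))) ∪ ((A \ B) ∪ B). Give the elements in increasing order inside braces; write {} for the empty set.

C ∪ A = {1,2,3,5,6,7,8,9,11,12,13}
(C ∪ A) Δ C = {2,5}
A ∪ C = {1,2,3,5,6,7,8,9,11,12,13}
B Δ (A ∪ C) = {1,2,3,5,6,7,8,11,12,13}
((C ∪ A) Δ C) Δ (B Δ (A ∪ C)) = {1,3,6,7,8,11,12,13}
A \ B = {2,3,5,6,12}
(A \ B) ∪ B = {2,3,5,6,9,12}
(((C ∪ A) Δ C) Δ (B Δ (A ∪ C))) ∪ ((A \ B) ∪ B) = {1,2,3,5,6,7,8,9,11,12,13}

{1,2,3,5,6,7,8,9,11,12,13}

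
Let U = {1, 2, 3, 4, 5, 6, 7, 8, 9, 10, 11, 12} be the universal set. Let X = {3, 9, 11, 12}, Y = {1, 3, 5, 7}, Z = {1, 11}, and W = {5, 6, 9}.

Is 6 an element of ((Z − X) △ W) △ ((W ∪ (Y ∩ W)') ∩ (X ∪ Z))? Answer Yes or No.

6 ∉ Z and 6 ∉ X, so 6 ∉ Z − X
6 ∉ (Z − X) and 6 ∈ W, so 6 ∈ (Z − X) △ W
6 ∉ Y and 6 ∈ W, so 6 ∉ Y ∩ W
6 ∈ (Y ∩ W)' since 6 ∉ (Y ∩ W)
6 ∈ W and 6 ∈ (Y ∩ W)', so 6 ∈ W ∪ (Y ∩ W)'
6 ∉ X and 6 ∉ Z, so 6 ∉ X ∪ Z
6 ∈ (W ∪ (Y ∩ W)') and 6 ∉ (X ∪ Z), so 6 ∉ (W ∪ (Y ∩ W)') ∩ (X ∪ Z)
6 ∈ ((Z − X) △ W) and 6 ∉ ((W ∪ (Y ∩ W)') ∩ (X ∪ Z)), so 6 ∈ ((Z − X) △ W) △ ((W ∪ (Y ∩ W)') ∩ (X ∪ Z))

Yes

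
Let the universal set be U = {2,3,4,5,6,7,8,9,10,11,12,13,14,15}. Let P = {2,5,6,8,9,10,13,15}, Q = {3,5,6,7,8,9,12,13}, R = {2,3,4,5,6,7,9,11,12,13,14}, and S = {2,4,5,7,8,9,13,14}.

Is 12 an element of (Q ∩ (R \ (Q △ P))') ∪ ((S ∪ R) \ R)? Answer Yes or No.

12 ∈ Q and 12 ∉ P, so 12 ∈ Q △ P
12 ∈ R and 12 ∈ (Q △ P), so 12 ∉ R \ (Q △ P)
12 ∈ (R \ (Q △ P))' since 12 ∉ (R \ (Q △ P))
12 ∈ Q and 12 ∈ (R \ (Q △ P))', so 12 ∈ Q ∩ (R \ (Q △ P))'
12 ∉ S and 12 ∈ R, so 12 ∈ S ∪ R
12 ∈ (S ∪ R) and 12 ∈ R, so 12 ∉ (S ∪ R) \ R
12 ∈ (Q ∩ (R \ (Q △ P))') and 12 ∉ ((S ∪ R) \ R), so 12 ∈ (Q ∩ (R \ (Q △ P))') ∪ ((S ∪ R) \ R)

Yes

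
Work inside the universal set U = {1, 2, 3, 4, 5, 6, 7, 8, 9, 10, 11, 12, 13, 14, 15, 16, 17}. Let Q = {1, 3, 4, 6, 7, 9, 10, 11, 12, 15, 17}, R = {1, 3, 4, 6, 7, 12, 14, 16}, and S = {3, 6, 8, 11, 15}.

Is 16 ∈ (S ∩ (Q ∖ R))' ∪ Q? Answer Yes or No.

Yes

16 ∉ Q and 16 ∈ R, so 16 ∉ Q ∖ R
16 ∉ S and 16 ∉ (Q ∖ R), so 16 ∉ S ∩ (Q ∖ R)
16 ∈ (S ∩ (Q ∖ R))' since 16 ∉ (S ∩ (Q ∖ R))
16 ∈ (S ∩ (Q ∖ R))' and 16 ∉ Q, so 16 ∈ (S ∩ (Q ∖ R))' ∪ Q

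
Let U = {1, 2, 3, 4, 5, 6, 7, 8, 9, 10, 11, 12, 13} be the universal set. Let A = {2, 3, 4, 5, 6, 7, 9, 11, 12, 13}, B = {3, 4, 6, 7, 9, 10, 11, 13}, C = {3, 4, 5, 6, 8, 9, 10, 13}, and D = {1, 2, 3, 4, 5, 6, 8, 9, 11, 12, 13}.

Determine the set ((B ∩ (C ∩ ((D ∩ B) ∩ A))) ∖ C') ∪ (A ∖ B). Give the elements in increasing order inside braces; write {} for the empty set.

{2, 3, 4, 5, 6, 9, 12, 13}

D ∩ B = {3, 4, 6, 9, 11, 13}
(D ∩ B) ∩ A = {3, 4, 6, 9, 11, 13}
C ∩ ((D ∩ B) ∩ A) = {3, 4, 6, 9, 13}
B ∩ (C ∩ ((D ∩ B) ∩ A)) = {3, 4, 6, 9, 13}
C' = {1, 2, 7, 11, 12}
(B ∩ (C ∩ ((D ∩ B) ∩ A))) ∖ C' = {3, 4, 6, 9, 13}
A ∖ B = {2, 5, 12}
((B ∩ (C ∩ ((D ∩ B) ∩ A))) ∖ C') ∪ (A ∖ B) = {2, 3, 4, 5, 6, 9, 12, 13}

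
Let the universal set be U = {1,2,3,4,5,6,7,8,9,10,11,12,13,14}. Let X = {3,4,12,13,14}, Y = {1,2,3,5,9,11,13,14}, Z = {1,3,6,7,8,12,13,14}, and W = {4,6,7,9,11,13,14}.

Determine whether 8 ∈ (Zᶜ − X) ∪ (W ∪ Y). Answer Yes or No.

No

8 ∈ Z, so 8 ∉ Zᶜ
8 ∉ Zᶜ and 8 ∉ X, so 8 ∉ Zᶜ − X
8 ∉ W and 8 ∉ Y, so 8 ∉ W ∪ Y
8 ∉ (Zᶜ − X) and 8 ∉ (W ∪ Y), so 8 ∉ (Zᶜ − X) ∪ (W ∪ Y)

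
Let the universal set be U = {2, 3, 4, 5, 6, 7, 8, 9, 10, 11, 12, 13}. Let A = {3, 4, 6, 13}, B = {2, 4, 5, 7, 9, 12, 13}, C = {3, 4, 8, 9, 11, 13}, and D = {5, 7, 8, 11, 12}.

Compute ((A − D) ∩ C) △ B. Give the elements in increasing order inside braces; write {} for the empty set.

A − D = {3, 4, 6, 13}
(A − D) ∩ C = {3, 4, 13}
((A − D) ∩ C) △ B = {2, 3, 5, 7, 9, 12}

{2, 3, 5, 7, 9, 12}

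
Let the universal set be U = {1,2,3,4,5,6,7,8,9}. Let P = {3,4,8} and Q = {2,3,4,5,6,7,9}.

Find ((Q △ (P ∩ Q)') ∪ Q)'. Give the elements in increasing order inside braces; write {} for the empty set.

{}

P ∩ Q = {3,4}
(P ∩ Q)' = {1,2,5,6,7,8,9}
Q △ (P ∩ Q)' = {1,3,4,8}
(Q △ (P ∩ Q)') ∪ Q = {1,2,3,4,5,6,7,8,9}
((Q △ (P ∩ Q)') ∪ Q)' = {}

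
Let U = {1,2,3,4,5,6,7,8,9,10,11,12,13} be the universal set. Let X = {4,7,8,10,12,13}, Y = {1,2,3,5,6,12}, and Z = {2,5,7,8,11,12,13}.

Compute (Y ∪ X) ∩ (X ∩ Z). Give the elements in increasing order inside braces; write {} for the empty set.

{7,8,12,13}

Y ∪ X = {1,2,3,4,5,6,7,8,10,12,13}
X ∩ Z = {7,8,12,13}
(Y ∪ X) ∩ (X ∩ Z) = {7,8,12,13}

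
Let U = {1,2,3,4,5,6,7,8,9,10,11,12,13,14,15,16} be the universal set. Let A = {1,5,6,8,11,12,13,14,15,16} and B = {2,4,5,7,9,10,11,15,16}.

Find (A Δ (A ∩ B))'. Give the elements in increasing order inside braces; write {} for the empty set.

{2,3,4,5,7,9,10,11,15,16}

A ∩ B = {5,11,15,16}
A Δ (A ∩ B) = {1,6,8,12,13,14}
(A Δ (A ∩ B))' = {2,3,4,5,7,9,10,11,15,16}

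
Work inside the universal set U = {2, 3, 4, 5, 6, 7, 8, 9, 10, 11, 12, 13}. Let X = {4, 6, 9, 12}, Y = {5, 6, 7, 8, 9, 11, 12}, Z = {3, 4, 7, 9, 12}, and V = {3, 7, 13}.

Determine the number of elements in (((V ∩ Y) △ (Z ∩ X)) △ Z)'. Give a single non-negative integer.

V ∩ Y = {7}
Z ∩ X = {4, 9, 12}
(V ∩ Y) △ (Z ∩ X) = {4, 7, 9, 12}
((V ∩ Y) △ (Z ∩ X)) △ Z = {3}
(((V ∩ Y) △ (Z ∩ X)) △ Z)' = {2, 4, 5, 6, 7, 8, 9, 10, 11, 12, 13}
|(((V ∩ Y) △ (Z ∩ X)) △ Z)'| = 11

11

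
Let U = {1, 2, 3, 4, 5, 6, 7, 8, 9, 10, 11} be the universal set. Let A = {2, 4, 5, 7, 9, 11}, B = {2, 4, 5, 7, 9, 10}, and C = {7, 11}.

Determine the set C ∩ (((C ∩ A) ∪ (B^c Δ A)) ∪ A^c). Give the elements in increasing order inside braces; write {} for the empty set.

C ∩ A = {7, 11}
B^c = {1, 3, 6, 8, 11}
B^c Δ A = {1, 2, 3, 4, 5, 6, 7, 8, 9}
(C ∩ A) ∪ (B^c Δ A) = {1, 2, 3, 4, 5, 6, 7, 8, 9, 11}
A^c = {1, 3, 6, 8, 10}
((C ∩ A) ∪ (B^c Δ A)) ∪ A^c = {1, 2, 3, 4, 5, 6, 7, 8, 9, 10, 11}
C ∩ (((C ∩ A) ∪ (B^c Δ A)) ∪ A^c) = {7, 11}

{7, 11}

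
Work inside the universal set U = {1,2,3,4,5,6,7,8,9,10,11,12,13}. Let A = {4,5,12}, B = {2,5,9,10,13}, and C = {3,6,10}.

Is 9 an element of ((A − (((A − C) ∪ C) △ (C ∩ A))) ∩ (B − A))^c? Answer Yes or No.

Yes

9 ∉ A and 9 ∉ C, so 9 ∉ A − C
9 ∉ (A − C) and 9 ∉ C, so 9 ∉ (A − C) ∪ C
9 ∉ C and 9 ∉ A, so 9 ∉ C ∩ A
9 ∉ ((A − C) ∪ C) and 9 ∉ (C ∩ A), so 9 ∉ ((A − C) ∪ C) △ (C ∩ A)
9 ∉ A and 9 ∉ (((A − C) ∪ C) △ (C ∩ A)), so 9 ∉ A − (((A − C) ∪ C) △ (C ∩ A))
9 ∈ B and 9 ∉ A, so 9 ∈ B − A
9 ∉ (A − (((A − C) ∪ C) △ (C ∩ A))) and 9 ∈ (B − A), so 9 ∉ (A − (((A − C) ∪ C) △ (C ∩ A))) ∩ (B − A)
9 ∈ ((A − (((A − C) ∪ C) △ (C ∩ A))) ∩ (B − A))^c since 9 ∉ ((A − (((A − C) ∪ C) △ (C ∩ A))) ∩ (B − A))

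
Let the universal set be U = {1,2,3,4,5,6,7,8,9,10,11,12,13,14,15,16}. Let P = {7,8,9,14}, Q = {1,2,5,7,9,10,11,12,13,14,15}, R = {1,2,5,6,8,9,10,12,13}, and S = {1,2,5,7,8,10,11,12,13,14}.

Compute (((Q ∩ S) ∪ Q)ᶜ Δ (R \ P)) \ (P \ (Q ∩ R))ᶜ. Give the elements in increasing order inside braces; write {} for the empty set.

Q ∩ S = {1,2,5,7,10,11,12,13,14}
(Q ∩ S) ∪ Q = {1,2,5,7,9,10,11,12,13,14,15}
((Q ∩ S) ∪ Q)ᶜ = {3,4,6,8,16}
R \ P = {1,2,5,6,10,12,13}
((Q ∩ S) ∪ Q)ᶜ Δ (R \ P) = {1,2,3,4,5,8,10,12,13,16}
Q ∩ R = {1,2,5,9,10,12,13}
P \ (Q ∩ R) = {7,8,14}
(P \ (Q ∩ R))ᶜ = {1,2,3,4,5,6,9,10,11,12,13,15,16}
(((Q ∩ S) ∪ Q)ᶜ Δ (R \ P)) \ (P \ (Q ∩ R))ᶜ = {8}

{8}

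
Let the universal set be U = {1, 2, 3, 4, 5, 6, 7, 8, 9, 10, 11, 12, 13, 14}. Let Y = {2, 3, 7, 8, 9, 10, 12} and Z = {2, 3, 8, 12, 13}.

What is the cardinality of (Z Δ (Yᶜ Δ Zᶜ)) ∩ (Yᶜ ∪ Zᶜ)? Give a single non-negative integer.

Yᶜ = {1, 4, 5, 6, 11, 13, 14}
Zᶜ = {1, 4, 5, 6, 7, 9, 10, 11, 14}
Yᶜ Δ Zᶜ = {7, 9, 10, 13}
Z Δ (Yᶜ Δ Zᶜ) = {2, 3, 7, 8, 9, 10, 12}
Yᶜ ∪ Zᶜ = {1, 4, 5, 6, 7, 9, 10, 11, 13, 14}
(Z Δ (Yᶜ Δ Zᶜ)) ∩ (Yᶜ ∪ Zᶜ) = {7, 9, 10}
|(Z Δ (Yᶜ Δ Zᶜ)) ∩ (Yᶜ ∪ Zᶜ)| = 3

3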